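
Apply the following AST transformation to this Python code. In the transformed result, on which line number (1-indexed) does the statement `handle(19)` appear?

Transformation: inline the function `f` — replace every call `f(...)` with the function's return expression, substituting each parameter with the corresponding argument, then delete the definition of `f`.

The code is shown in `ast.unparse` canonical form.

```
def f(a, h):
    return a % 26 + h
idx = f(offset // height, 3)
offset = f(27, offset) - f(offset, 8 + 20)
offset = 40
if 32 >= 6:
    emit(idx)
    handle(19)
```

Transformed code:
idx = offset // height % 26 + 3
offset = 27 % 26 + offset - (offset % 26 + (8 + 20))
offset = 40
if 32 >= 6:
    emit(idx)
    handle(19)

6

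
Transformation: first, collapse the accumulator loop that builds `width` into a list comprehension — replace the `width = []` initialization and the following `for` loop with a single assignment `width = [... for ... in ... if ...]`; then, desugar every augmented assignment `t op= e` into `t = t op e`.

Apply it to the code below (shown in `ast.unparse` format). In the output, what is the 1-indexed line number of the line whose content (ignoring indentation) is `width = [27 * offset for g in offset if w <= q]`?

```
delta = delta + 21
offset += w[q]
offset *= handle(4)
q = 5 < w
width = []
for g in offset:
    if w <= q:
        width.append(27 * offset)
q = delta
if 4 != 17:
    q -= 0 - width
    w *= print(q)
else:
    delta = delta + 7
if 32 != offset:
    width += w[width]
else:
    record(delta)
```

Transformed code:
delta = delta + 21
offset = offset + w[q]
offset = offset * handle(4)
q = 5 < w
width = [27 * offset for g in offset if w <= q]
q = delta
if 4 != 17:
    q = q - (0 - width)
    w = w * print(q)
else:
    delta = delta + 7
if 32 != offset:
    width = width + w[width]
else:
    record(delta)

5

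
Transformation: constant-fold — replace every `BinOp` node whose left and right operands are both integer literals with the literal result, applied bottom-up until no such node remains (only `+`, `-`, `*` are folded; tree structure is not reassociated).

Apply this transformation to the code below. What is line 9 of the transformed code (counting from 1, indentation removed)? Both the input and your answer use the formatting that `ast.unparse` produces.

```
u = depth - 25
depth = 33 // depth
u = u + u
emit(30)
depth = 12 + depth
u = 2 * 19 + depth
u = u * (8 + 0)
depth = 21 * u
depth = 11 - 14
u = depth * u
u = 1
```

Transformed code:
u = depth - 25
depth = 33 // depth
u = u + u
emit(30)
depth = 12 + depth
u = 38 + depth
u = u * 8
depth = 21 * u
depth = -3
u = depth * u
u = 1

depth = -3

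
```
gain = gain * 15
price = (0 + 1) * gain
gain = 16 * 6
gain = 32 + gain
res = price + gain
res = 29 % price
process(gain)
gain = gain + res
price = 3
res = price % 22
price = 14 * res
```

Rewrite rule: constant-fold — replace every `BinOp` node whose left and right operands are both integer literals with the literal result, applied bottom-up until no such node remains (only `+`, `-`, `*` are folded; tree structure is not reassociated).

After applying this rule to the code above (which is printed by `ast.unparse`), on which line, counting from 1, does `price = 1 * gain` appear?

2

Transformed code:
gain = gain * 15
price = 1 * gain
gain = 96
gain = 32 + gain
res = price + gain
res = 29 % price
process(gain)
gain = gain + res
price = 3
res = price % 22
price = 14 * res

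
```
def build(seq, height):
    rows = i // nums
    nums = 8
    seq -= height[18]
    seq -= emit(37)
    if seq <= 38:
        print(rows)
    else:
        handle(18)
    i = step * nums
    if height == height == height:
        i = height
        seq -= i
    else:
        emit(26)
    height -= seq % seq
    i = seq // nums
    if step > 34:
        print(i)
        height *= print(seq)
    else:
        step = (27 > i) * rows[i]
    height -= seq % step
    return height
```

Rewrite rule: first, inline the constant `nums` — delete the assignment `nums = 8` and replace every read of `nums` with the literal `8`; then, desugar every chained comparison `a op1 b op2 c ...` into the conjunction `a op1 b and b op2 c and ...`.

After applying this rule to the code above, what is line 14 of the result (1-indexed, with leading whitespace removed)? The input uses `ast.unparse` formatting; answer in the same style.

emit(26)

Transformed code:
def build(seq, height):
    rows = i // 8
    seq -= height[18]
    seq -= emit(37)
    if seq <= 38:
        print(rows)
    else:
        handle(18)
    i = step * 8
    if height == height and height == height:
        i = height
        seq -= i
    else:
        emit(26)
    height -= seq % seq
    i = seq // 8
    if step > 34:
        print(i)
        height *= print(seq)
    else:
        step = (27 > i) * rows[i]
    height -= seq % step
    return height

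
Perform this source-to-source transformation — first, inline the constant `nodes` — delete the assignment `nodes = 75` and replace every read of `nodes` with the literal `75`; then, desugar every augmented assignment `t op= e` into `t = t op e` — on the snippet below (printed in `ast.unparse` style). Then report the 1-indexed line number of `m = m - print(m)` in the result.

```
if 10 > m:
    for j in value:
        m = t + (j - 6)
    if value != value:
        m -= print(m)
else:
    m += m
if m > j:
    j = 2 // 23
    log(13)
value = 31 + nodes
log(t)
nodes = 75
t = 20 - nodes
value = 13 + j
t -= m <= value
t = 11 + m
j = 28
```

Transformed code:
if 10 > m:
    for j in value:
        m = t + (j - 6)
    if value != value:
        m = m - print(m)
else:
    m = m + m
if m > j:
    j = 2 // 23
    log(13)
value = 31 + 75
log(t)
t = 20 - 75
value = 13 + j
t = t - (m <= value)
t = 11 + m
j = 28

5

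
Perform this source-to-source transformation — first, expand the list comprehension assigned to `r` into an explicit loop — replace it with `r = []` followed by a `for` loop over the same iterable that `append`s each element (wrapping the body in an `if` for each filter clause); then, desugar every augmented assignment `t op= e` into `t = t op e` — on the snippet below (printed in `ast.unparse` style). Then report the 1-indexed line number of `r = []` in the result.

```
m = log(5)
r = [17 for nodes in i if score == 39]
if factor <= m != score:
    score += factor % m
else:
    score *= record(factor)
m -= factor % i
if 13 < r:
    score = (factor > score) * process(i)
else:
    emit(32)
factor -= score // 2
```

Transformed code:
m = log(5)
r = []
for nodes in i:
    if score == 39:
        r.append(17)
if factor <= m != score:
    score = score + factor % m
else:
    score = score * record(factor)
m = m - factor % i
if 13 < r:
    score = (factor > score) * process(i)
else:
    emit(32)
factor = factor - score // 2

2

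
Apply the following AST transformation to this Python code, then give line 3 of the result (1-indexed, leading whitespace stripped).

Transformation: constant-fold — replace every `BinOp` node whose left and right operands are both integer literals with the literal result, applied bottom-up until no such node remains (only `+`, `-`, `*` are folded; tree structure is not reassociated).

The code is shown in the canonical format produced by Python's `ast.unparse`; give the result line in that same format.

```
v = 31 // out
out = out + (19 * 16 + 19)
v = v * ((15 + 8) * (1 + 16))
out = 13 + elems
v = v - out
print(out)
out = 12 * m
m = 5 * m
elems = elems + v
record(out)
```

v = v * 391

Transformed code:
v = 31 // out
out = out + 323
v = v * 391
out = 13 + elems
v = v - out
print(out)
out = 12 * m
m = 5 * m
elems = elems + v
record(out)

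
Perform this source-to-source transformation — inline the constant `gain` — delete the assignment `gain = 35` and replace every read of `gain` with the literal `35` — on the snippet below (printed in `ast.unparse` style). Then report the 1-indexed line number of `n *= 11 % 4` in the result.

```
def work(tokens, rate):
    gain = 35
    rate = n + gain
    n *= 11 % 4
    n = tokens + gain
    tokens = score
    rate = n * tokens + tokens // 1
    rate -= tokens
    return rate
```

3

Transformed code:
def work(tokens, rate):
    rate = n + 35
    n *= 11 % 4
    n = tokens + 35
    tokens = score
    rate = n * tokens + tokens // 1
    rate -= tokens
    return rate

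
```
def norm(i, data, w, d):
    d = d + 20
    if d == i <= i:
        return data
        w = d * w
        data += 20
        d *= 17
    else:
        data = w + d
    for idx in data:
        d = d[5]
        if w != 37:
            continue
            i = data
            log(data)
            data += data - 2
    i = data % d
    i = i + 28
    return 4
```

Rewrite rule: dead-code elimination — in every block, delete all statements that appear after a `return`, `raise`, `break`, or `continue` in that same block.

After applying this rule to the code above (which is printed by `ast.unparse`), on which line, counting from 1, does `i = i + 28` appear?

12

Transformed code:
def norm(i, data, w, d):
    d = d + 20
    if d == i <= i:
        return data
    else:
        data = w + d
    for idx in data:
        d = d[5]
        if w != 37:
            continue
    i = data % d
    i = i + 28
    return 4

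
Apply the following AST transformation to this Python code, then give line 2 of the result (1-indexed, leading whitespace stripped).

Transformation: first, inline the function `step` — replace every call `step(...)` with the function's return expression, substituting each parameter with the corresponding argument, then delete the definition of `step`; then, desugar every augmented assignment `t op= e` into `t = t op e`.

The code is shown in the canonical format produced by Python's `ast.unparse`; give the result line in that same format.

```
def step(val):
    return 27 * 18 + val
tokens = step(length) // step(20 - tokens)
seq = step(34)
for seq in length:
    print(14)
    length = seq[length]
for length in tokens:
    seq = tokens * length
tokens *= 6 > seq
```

seq = 27 * 18 + 34

Transformed code:
tokens = (27 * 18 + length) // (27 * 18 + (20 - tokens))
seq = 27 * 18 + 34
for seq in length:
    print(14)
    length = seq[length]
for length in tokens:
    seq = tokens * length
tokens = tokens * (6 > seq)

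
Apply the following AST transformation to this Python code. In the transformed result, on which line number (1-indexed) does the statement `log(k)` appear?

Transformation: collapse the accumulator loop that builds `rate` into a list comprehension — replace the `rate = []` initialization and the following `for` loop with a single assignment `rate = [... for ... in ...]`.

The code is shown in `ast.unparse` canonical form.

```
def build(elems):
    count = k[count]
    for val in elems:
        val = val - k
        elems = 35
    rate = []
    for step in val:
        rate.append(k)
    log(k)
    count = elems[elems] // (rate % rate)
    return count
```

7

Transformed code:
def build(elems):
    count = k[count]
    for val in elems:
        val = val - k
        elems = 35
    rate = [k for step in val]
    log(k)
    count = elems[elems] // (rate % rate)
    return count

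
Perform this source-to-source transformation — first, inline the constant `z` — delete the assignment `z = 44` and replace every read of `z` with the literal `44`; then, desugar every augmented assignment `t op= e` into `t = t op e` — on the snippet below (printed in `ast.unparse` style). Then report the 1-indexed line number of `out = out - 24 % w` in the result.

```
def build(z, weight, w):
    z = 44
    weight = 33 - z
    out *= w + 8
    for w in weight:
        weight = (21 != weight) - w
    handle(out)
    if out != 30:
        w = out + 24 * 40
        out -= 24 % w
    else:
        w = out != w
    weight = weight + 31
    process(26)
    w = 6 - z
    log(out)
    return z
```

Transformed code:
def build(z, weight, w):
    weight = 33 - 44
    out = out * (w + 8)
    for w in weight:
        weight = (21 != weight) - w
    handle(out)
    if out != 30:
        w = out + 24 * 40
        out = out - 24 % w
    else:
        w = out != w
    weight = weight + 31
    process(26)
    w = 6 - 44
    log(out)
    return 44

9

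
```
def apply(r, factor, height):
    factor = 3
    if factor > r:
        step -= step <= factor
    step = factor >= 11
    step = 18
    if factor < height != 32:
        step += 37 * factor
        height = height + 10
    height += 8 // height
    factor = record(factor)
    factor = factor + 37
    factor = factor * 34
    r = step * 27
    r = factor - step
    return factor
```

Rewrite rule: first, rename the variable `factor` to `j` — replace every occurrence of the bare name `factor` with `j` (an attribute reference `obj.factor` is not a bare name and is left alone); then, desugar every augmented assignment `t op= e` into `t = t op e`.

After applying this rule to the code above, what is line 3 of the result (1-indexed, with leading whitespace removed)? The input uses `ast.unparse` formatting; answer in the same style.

if j > r:

Transformed code:
def apply(r, j, height):
    j = 3
    if j > r:
        step = step - (step <= j)
    step = j >= 11
    step = 18
    if j < height != 32:
        step = step + 37 * j
        height = height + 10
    height = height + 8 // height
    j = record(j)
    j = j + 37
    j = j * 34
    r = step * 27
    r = j - step
    return j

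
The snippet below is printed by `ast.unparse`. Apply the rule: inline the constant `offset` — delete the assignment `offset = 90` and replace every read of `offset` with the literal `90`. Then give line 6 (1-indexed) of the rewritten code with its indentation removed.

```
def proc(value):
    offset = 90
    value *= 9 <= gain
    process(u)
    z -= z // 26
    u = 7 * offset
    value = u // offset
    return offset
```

value = u // 90

Transformed code:
def proc(value):
    value *= 9 <= gain
    process(u)
    z -= z // 26
    u = 7 * 90
    value = u // 90
    return 90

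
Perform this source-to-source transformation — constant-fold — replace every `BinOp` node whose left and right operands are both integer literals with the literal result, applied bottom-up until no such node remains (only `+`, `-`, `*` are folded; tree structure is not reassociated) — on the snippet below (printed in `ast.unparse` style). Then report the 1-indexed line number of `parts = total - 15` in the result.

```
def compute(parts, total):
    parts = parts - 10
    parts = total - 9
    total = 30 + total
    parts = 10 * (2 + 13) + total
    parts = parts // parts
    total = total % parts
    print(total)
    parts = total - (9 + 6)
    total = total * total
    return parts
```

Transformed code:
def compute(parts, total):
    parts = parts - 10
    parts = total - 9
    total = 30 + total
    parts = 150 + total
    parts = parts // parts
    total = total % parts
    print(total)
    parts = total - 15
    total = total * total
    return parts

9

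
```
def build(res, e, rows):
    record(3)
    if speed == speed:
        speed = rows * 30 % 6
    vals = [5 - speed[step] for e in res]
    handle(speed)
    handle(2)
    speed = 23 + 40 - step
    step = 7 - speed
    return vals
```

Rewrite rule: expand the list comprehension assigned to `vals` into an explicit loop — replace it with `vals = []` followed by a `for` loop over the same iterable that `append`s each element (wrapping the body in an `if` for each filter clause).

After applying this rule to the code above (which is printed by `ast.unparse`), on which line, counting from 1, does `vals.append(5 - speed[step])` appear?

7

Transformed code:
def build(res, e, rows):
    record(3)
    if speed == speed:
        speed = rows * 30 % 6
    vals = []
    for e in res:
        vals.append(5 - speed[step])
    handle(speed)
    handle(2)
    speed = 23 + 40 - step
    step = 7 - speed
    return vals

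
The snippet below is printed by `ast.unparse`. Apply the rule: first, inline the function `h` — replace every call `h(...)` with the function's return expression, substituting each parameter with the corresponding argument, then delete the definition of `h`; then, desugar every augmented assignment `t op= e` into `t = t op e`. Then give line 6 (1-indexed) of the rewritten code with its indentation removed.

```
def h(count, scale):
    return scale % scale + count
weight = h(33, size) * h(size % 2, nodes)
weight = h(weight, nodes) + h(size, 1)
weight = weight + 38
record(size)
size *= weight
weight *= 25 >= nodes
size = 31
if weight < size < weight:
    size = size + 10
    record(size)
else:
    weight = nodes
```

weight = weight * (25 >= nodes)

Transformed code:
weight = (size % size + 33) * (nodes % nodes + size % 2)
weight = nodes % nodes + weight + (1 % 1 + size)
weight = weight + 38
record(size)
size = size * weight
weight = weight * (25 >= nodes)
size = 31
if weight < size < weight:
    size = size + 10
    record(size)
else:
    weight = nodes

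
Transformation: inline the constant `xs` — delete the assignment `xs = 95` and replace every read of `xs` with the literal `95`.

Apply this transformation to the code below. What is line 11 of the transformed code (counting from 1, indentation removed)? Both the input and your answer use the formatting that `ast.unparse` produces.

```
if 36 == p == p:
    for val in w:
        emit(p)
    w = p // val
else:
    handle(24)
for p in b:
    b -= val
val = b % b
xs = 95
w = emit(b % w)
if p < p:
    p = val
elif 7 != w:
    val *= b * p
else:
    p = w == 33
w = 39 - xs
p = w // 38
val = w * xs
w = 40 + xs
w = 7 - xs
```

if p < p:

Transformed code:
if 36 == p == p:
    for val in w:
        emit(p)
    w = p // val
else:
    handle(24)
for p in b:
    b -= val
val = b % b
w = emit(b % w)
if p < p:
    p = val
elif 7 != w:
    val *= b * p
else:
    p = w == 33
w = 39 - 95
p = w // 38
val = w * 95
w = 40 + 95
w = 7 - 95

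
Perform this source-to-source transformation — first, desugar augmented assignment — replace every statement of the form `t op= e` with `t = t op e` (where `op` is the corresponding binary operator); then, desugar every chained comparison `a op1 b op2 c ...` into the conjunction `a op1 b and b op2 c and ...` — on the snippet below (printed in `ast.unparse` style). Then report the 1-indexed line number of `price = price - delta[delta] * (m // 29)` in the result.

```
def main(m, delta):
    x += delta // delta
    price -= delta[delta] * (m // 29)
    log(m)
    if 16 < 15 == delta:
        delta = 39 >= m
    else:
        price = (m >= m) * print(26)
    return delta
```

3

Transformed code:
def main(m, delta):
    x = x + delta // delta
    price = price - delta[delta] * (m // 29)
    log(m)
    if 16 < 15 and 15 == delta:
        delta = 39 >= m
    else:
        price = (m >= m) * print(26)
    return delta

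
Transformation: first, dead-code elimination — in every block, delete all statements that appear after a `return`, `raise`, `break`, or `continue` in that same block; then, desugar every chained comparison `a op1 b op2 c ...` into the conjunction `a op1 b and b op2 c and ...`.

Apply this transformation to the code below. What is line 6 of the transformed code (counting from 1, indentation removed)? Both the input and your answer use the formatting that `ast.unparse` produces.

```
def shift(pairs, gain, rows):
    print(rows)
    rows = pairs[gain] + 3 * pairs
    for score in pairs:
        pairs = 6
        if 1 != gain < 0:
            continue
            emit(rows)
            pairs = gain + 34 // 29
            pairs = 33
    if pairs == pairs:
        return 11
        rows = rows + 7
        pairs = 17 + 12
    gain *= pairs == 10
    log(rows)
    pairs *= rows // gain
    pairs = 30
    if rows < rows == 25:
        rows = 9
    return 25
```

Transformed code:
def shift(pairs, gain, rows):
    print(rows)
    rows = pairs[gain] + 3 * pairs
    for score in pairs:
        pairs = 6
        if 1 != gain and gain < 0:
            continue
    if pairs == pairs:
        return 11
    gain *= pairs == 10
    log(rows)
    pairs *= rows // gain
    pairs = 30
    if rows < rows and rows == 25:
        rows = 9
    return 25

if 1 != gain and gain < 0:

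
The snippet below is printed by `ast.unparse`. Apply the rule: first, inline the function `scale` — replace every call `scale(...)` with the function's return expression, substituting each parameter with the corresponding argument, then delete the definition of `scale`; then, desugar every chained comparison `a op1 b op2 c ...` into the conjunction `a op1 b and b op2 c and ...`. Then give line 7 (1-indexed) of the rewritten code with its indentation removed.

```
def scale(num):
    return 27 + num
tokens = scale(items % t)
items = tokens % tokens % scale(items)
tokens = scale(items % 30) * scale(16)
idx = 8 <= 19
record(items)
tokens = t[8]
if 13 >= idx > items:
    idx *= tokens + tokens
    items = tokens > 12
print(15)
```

Transformed code:
tokens = 27 + items % t
items = tokens % tokens % (27 + items)
tokens = (27 + items % 30) * (27 + 16)
idx = 8 <= 19
record(items)
tokens = t[8]
if 13 >= idx and idx > items:
    idx *= tokens + tokens
    items = tokens > 12
print(15)

if 13 >= idx and idx > items:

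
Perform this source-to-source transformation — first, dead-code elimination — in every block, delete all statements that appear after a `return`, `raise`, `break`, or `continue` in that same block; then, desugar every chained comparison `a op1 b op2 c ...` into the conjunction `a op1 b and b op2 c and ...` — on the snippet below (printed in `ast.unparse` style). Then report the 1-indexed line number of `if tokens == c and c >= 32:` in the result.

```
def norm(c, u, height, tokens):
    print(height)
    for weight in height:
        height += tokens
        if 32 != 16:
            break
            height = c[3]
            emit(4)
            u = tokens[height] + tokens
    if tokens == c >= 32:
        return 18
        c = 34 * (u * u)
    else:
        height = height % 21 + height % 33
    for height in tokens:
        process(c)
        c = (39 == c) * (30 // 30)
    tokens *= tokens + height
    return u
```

Transformed code:
def norm(c, u, height, tokens):
    print(height)
    for weight in height:
        height += tokens
        if 32 != 16:
            break
    if tokens == c and c >= 32:
        return 18
    else:
        height = height % 21 + height % 33
    for height in tokens:
        process(c)
        c = (39 == c) * (30 // 30)
    tokens *= tokens + height
    return u

7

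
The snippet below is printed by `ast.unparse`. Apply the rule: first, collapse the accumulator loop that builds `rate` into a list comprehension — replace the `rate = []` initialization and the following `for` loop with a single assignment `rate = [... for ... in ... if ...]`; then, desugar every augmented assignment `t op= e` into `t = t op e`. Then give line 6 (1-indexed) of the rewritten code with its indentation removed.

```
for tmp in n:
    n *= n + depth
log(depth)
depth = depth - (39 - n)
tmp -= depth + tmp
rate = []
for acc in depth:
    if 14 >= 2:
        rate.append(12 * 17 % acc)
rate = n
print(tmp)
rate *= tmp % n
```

rate = [12 * 17 % acc for acc in depth if 14 >= 2]

Transformed code:
for tmp in n:
    n = n * (n + depth)
log(depth)
depth = depth - (39 - n)
tmp = tmp - (depth + tmp)
rate = [12 * 17 % acc for acc in depth if 14 >= 2]
rate = n
print(tmp)
rate = rate * (tmp % n)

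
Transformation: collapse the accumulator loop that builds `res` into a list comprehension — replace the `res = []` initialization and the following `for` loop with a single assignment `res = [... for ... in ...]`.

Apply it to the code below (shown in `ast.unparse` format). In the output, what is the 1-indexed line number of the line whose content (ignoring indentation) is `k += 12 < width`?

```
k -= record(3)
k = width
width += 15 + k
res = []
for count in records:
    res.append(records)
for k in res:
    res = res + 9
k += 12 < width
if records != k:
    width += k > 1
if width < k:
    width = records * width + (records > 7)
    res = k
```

Transformed code:
k -= record(3)
k = width
width += 15 + k
res = [records for count in records]
for k in res:
    res = res + 9
k += 12 < width
if records != k:
    width += k > 1
if width < k:
    width = records * width + (records > 7)
    res = k

7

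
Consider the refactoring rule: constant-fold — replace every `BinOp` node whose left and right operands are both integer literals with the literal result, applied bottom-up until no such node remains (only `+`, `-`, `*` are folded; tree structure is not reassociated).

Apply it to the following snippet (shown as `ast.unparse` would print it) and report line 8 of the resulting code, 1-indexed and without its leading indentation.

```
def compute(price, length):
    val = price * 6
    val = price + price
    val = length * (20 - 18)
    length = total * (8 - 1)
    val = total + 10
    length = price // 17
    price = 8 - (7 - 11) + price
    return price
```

Transformed code:
def compute(price, length):
    val = price * 6
    val = price + price
    val = length * 2
    length = total * 7
    val = total + 10
    length = price // 17
    price = 12 + price
    return price

price = 12 + price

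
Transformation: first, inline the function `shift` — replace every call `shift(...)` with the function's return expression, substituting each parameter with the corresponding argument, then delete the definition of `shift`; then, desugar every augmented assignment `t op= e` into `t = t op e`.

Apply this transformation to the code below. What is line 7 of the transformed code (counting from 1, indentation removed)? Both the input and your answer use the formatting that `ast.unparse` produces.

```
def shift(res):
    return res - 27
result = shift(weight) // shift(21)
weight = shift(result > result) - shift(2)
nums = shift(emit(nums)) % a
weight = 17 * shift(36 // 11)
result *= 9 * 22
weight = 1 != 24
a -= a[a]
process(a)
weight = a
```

Transformed code:
result = (weight - 27) // (21 - 27)
weight = (result > result) - 27 - (2 - 27)
nums = (emit(nums) - 27) % a
weight = 17 * (36 // 11 - 27)
result = result * (9 * 22)
weight = 1 != 24
a = a - a[a]
process(a)
weight = a

a = a - a[a]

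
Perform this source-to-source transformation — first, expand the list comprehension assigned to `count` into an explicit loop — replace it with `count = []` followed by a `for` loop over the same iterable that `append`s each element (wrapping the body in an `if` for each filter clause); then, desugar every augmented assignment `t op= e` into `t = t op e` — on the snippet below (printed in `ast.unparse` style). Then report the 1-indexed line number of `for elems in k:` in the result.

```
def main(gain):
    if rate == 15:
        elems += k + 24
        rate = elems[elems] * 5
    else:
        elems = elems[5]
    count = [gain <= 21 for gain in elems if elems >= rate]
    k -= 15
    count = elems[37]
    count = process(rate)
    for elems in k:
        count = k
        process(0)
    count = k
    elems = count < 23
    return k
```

Transformed code:
def main(gain):
    if rate == 15:
        elems = elems + (k + 24)
        rate = elems[elems] * 5
    else:
        elems = elems[5]
    count = []
    for gain in elems:
        if elems >= rate:
            count.append(gain <= 21)
    k = k - 15
    count = elems[37]
    count = process(rate)
    for elems in k:
        count = k
        process(0)
    count = k
    elems = count < 23
    return k

14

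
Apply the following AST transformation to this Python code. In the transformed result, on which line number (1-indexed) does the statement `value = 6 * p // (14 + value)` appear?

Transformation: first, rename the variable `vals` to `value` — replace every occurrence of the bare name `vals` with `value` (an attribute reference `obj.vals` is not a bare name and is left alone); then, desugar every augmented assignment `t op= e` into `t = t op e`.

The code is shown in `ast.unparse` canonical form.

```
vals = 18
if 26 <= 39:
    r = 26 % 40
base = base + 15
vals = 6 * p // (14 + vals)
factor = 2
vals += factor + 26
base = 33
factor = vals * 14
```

5

Transformed code:
value = 18
if 26 <= 39:
    r = 26 % 40
base = base + 15
value = 6 * p // (14 + value)
factor = 2
value = value + (factor + 26)
base = 33
factor = value * 14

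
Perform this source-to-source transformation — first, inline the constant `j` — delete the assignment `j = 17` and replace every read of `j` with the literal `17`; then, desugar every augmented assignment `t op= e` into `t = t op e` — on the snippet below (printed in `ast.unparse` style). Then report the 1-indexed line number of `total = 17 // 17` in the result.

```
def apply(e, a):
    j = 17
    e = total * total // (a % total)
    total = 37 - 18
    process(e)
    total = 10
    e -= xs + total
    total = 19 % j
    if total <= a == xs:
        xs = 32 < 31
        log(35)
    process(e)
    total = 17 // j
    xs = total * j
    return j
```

Transformed code:
def apply(e, a):
    e = total * total // (a % total)
    total = 37 - 18
    process(e)
    total = 10
    e = e - (xs + total)
    total = 19 % 17
    if total <= a == xs:
        xs = 32 < 31
        log(35)
    process(e)
    total = 17 // 17
    xs = total * 17
    return 17

12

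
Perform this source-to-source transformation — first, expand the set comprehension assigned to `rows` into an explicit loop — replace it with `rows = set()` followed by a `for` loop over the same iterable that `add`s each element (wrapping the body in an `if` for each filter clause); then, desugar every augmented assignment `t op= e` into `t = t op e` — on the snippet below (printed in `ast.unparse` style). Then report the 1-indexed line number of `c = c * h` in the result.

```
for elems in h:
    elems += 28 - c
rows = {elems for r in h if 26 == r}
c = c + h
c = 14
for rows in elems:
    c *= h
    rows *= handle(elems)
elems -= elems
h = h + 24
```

Transformed code:
for elems in h:
    elems = elems + (28 - c)
rows = set()
for r in h:
    if 26 == r:
        rows.add(elems)
c = c + h
c = 14
for rows in elems:
    c = c * h
    rows = rows * handle(elems)
elems = elems - elems
h = h + 24

10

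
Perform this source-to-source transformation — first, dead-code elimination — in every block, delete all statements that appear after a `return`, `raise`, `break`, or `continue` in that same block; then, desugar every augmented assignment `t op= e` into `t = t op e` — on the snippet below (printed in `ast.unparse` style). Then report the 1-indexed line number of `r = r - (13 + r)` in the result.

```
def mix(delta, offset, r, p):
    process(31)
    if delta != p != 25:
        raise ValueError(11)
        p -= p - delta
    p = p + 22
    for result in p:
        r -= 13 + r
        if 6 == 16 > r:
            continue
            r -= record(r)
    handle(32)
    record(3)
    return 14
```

7

Transformed code:
def mix(delta, offset, r, p):
    process(31)
    if delta != p != 25:
        raise ValueError(11)
    p = p + 22
    for result in p:
        r = r - (13 + r)
        if 6 == 16 > r:
            continue
    handle(32)
    record(3)
    return 14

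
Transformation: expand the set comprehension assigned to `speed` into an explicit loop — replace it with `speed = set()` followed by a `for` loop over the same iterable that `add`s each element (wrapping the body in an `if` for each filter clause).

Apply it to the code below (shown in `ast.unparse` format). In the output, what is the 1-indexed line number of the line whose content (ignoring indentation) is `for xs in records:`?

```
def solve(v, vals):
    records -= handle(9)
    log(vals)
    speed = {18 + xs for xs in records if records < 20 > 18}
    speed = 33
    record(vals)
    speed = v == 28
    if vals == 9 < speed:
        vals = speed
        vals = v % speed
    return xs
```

Transformed code:
def solve(v, vals):
    records -= handle(9)
    log(vals)
    speed = set()
    for xs in records:
        if records < 20 > 18:
            speed.add(18 + xs)
    speed = 33
    record(vals)
    speed = v == 28
    if vals == 9 < speed:
        vals = speed
        vals = v % speed
    return xs

5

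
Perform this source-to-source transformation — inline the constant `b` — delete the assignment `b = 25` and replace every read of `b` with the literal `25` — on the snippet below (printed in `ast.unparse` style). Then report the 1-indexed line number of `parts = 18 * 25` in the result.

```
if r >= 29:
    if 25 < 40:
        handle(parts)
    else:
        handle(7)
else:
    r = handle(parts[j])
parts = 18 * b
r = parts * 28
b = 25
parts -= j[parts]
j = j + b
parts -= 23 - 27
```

8

Transformed code:
if r >= 29:
    if 25 < 40:
        handle(parts)
    else:
        handle(7)
else:
    r = handle(parts[j])
parts = 18 * 25
r = parts * 28
parts -= j[parts]
j = j + 25
parts -= 23 - 27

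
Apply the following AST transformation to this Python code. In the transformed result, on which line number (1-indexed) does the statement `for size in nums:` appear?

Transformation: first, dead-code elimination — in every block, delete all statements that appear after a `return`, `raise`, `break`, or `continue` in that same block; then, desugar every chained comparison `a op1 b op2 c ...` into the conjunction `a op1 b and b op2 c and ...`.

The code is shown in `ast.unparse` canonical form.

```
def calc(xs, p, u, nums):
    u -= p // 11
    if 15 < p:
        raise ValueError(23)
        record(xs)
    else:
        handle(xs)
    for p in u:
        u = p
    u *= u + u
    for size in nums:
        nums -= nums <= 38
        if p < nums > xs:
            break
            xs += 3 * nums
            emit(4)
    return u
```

10

Transformed code:
def calc(xs, p, u, nums):
    u -= p // 11
    if 15 < p:
        raise ValueError(23)
    else:
        handle(xs)
    for p in u:
        u = p
    u *= u + u
    for size in nums:
        nums -= nums <= 38
        if p < nums and nums > xs:
            break
    return u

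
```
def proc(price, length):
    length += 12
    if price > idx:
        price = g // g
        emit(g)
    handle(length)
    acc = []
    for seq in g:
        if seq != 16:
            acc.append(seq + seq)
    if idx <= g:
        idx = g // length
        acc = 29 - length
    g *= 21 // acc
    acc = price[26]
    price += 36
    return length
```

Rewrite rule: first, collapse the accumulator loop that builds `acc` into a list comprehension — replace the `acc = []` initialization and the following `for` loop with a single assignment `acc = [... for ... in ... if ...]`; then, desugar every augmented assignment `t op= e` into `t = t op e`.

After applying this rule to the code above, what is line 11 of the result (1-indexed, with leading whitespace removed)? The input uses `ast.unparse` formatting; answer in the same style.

g = g * (21 // acc)

Transformed code:
def proc(price, length):
    length = length + 12
    if price > idx:
        price = g // g
        emit(g)
    handle(length)
    acc = [seq + seq for seq in g if seq != 16]
    if idx <= g:
        idx = g // length
        acc = 29 - length
    g = g * (21 // acc)
    acc = price[26]
    price = price + 36
    return length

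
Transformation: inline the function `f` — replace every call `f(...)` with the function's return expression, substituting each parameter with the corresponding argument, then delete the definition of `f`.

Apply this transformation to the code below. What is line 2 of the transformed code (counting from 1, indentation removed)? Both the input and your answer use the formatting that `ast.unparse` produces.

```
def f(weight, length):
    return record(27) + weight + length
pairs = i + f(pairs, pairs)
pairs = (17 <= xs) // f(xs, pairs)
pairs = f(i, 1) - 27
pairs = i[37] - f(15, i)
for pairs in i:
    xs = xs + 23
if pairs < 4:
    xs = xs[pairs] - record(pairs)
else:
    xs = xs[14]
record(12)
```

Transformed code:
pairs = i + (record(27) + pairs + pairs)
pairs = (17 <= xs) // (record(27) + xs + pairs)
pairs = record(27) + i + 1 - 27
pairs = i[37] - (record(27) + 15 + i)
for pairs in i:
    xs = xs + 23
if pairs < 4:
    xs = xs[pairs] - record(pairs)
else:
    xs = xs[14]
record(12)

pairs = (17 <= xs) // (record(27) + xs + pairs)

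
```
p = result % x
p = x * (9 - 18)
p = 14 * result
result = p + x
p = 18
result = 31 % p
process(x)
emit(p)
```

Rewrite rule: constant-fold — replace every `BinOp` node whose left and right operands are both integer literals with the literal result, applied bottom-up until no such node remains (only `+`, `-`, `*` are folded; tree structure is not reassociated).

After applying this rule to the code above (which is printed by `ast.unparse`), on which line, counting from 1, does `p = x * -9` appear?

Transformed code:
p = result % x
p = x * -9
p = 14 * result
result = p + x
p = 18
result = 31 % p
process(x)
emit(p)

2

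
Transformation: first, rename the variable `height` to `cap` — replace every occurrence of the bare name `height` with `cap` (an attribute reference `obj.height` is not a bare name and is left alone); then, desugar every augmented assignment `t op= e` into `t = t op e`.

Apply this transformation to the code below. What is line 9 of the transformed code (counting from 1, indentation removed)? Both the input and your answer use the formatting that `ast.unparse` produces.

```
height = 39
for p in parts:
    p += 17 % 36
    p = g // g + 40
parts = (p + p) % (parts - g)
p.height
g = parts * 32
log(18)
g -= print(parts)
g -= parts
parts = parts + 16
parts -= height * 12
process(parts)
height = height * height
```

Transformed code:
cap = 39
for p in parts:
    p = p + 17 % 36
    p = g // g + 40
parts = (p + p) % (parts - g)
p.height
g = parts * 32
log(18)
g = g - print(parts)
g = g - parts
parts = parts + 16
parts = parts - cap * 12
process(parts)
cap = cap * cap

g = g - print(parts)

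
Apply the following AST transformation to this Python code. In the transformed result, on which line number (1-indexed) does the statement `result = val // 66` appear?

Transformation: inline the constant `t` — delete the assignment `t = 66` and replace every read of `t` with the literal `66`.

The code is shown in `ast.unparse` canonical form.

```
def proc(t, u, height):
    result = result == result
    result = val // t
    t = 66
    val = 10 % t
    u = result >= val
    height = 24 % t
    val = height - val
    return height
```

3

Transformed code:
def proc(t, u, height):
    result = result == result
    result = val // 66
    val = 10 % 66
    u = result >= val
    height = 24 % 66
    val = height - val
    return height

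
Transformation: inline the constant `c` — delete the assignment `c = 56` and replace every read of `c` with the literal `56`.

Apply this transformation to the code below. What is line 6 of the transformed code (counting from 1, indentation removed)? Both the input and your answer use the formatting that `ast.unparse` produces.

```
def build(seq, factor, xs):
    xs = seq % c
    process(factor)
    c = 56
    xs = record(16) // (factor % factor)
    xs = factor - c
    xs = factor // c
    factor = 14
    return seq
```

xs = factor // 56

Transformed code:
def build(seq, factor, xs):
    xs = seq % 56
    process(factor)
    xs = record(16) // (factor % factor)
    xs = factor - 56
    xs = factor // 56
    factor = 14
    return seq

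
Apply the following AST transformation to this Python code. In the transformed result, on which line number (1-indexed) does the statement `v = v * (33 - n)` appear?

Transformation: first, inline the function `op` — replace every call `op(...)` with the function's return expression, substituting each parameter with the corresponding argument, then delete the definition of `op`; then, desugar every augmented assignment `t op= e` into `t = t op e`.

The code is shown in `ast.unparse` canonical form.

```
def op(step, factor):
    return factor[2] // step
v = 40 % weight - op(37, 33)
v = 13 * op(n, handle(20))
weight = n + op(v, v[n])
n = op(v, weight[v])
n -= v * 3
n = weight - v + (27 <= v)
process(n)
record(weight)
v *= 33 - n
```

9

Transformed code:
v = 40 % weight - 33[2] // 37
v = 13 * (handle(20)[2] // n)
weight = n + v[n][2] // v
n = weight[v][2] // v
n = n - v * 3
n = weight - v + (27 <= v)
process(n)
record(weight)
v = v * (33 - n)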